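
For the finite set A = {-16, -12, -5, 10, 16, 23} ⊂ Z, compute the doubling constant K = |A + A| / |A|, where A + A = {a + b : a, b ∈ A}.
K = |A + A| / |A| = 20/6 = 10/3

Enumerate A + A = {a + b : a, b ∈ A}. With |A| = 6, there are |A|^2 = 36 ordered sum pairs; collecting distinct values, A + A = {-32, -28, -24, -21, -17, -10, -6, -2, 0, 4, 5, 7, 11, 18, 20, 26, 32, 33, 39, 46}, so |A + A| = 20. Thus K = 20/6 = 10/3. For comparison, the minimum possible |A + A| over all 6-element sets is 2·6 − 1 = 11 (so min K = 11/6), attained only by arithmetic progressions.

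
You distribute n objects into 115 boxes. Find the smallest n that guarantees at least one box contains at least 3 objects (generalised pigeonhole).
n = (3 − 1)·115 + 1 = 231

By the generalised pigeonhole principle, to guarantee some box contains ≥ r objects we need more than (r − 1) · k objects total. Threshold: n = (r − 1) · k + 1. With r = 3 and k = 115: n = 2 · 115 + 1 = 230 + 1 = 231. For n = 230 = 2 · 115, we can put exactly 2 objects in every box, avoiding 3 in any single one — so 231 is tight.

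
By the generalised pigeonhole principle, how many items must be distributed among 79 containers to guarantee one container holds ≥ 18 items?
n = (18 − 1)·79 + 1 = 1344

By the generalised pigeonhole principle, to guarantee some box contains ≥ r objects we need more than (r − 1) · k objects total. Threshold: n = (r − 1) · k + 1. With r = 18 and k = 79: n = 17 · 79 + 1 = 1343 + 1 = 1344. For n = 1343 = 17 · 79, we can put exactly 17 objects in every box, avoiding 18 in any single one — so 1344 is tight.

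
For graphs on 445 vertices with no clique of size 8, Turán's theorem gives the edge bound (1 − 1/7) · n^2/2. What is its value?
Turán density bound = (6/7) · 445^2/2 = 594075/7 ≈ 84867.8571

Turán's theorem: ex(n, K_{r+1}) is achieved by the complete r-partite Turán graph T(n, r) with parts as balanced as possible, and is at most (1 − 1/r) · n^2/2. For r = 7, n = 445: the density bound is (6/7) · 198025/2 = 594075/7 ≈ 84867.8571. The integer-valued extremum is e(T(445, 7)) = 84867, which is strictly less than the density bound 594075/7 since 7 ∤ 445 (the parts of T(445, 7) cannot all be equal).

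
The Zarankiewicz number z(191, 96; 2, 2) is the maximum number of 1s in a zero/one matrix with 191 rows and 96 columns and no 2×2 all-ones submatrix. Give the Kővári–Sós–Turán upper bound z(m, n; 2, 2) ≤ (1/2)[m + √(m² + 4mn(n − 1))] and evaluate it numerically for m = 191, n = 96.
z(191, 96; 2, 2) ≤ (1/2)[191 + √(191² + 4·191·96·95)] = (1/2)[191 + √7004161] = 1418.7688

Kővári–Sós–Turán: let r_1, ..., r_191 be the row sums and z = Σ r_i the total number of 1s. Each pair of columns can share at most one row with both entries 1 (else a 2×2 all-ones block appears), so Σ_i C(r_i, 2) ≤ C(96, 2) = 4560. By convexity Σ_i C(r_i, 2) ≥ 191·C(z/191, 2) = z(z − 191)/(2·191), giving z² − 191z − 191·96·95 ≤ 0 and hence z ≤ (1/2)[191 + √(36481 + 4·1741920)] = (1/2)[191 + √7004161] ≈ (1/2)(191 + 2646.5375) = 1418.7688.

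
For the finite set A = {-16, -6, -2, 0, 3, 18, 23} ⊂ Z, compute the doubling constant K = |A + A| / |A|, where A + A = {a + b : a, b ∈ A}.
K = |A + A| / |A| = 27/7

Enumerate A + A = {a + b : a, b ∈ A}. With |A| = 7, there are |A|^2 = 49 ordered sum pairs; collecting distinct values, A + A = {-32, -22, -18, -16, -13, -12, -8, -6, -4, -3, -2, 0, 1, 2, 3, 6, 7, 12, 16, 17, 18, 21, 23, 26, 36, 41, 46}, so |A + A| = 27. Thus K = 27/7. For comparison, the minimum possible |A + A| over all 7-element sets is 2·7 − 1 = 13 (so min K = 13/7), attained only by arithmetic progressions.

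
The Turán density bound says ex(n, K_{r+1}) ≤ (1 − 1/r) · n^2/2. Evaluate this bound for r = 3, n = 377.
Turán density bound = (2/3) · 377^2/2 = 142129/3 ≈ 47376.3333

Turán's theorem: ex(n, K_{r+1}) is achieved by the complete r-partite Turán graph T(n, r) with parts as balanced as possible, and is at most (1 − 1/r) · n^2/2. For r = 3, n = 377: the density bound is (2/3) · 142129/2 = 142129/3 ≈ 47376.3333. The integer-valued extremum is e(T(377, 3)) = 47376, which is strictly less than the density bound 142129/3 since 3 ∤ 377 (the parts of T(377, 3) cannot all be equal).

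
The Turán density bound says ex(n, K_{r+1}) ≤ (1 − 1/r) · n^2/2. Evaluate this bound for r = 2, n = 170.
Turán density bound = (1/2) · 170^2/2 = 7225

Turán's theorem: ex(n, K_{r+1}) is achieved by the complete r-partite Turán graph T(n, r) with parts as balanced as possible, and is at most (1 − 1/r) · n^2/2. For r = 2, n = 170: the density bound is (1/2) · 28900/2 = 7225. Since 2 ∣ 170, the Turán graph T(170, 2) has parts of equal size 85, and its edge count e(T(170, 2)) = 7225 attains the density bound exactly.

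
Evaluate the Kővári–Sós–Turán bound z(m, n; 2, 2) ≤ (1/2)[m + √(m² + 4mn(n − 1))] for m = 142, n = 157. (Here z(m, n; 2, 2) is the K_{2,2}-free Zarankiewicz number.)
z(142, 157; 2, 2) ≤ (1/2)[142 + √(142² + 4·142·157·156)] = (1/2)[142 + √13931620] = 1937.2543

Kővári–Sós–Turán: let r_1, ..., r_142 be the row sums and z = Σ r_i the total number of 1s. Each pair of columns can share at most one row with both entries 1 (else a 2×2 all-ones block appears), so Σ_i C(r_i, 2) ≤ C(157, 2) = 12246. By convexity Σ_i C(r_i, 2) ≥ 142·C(z/142, 2) = z(z − 142)/(2·142), giving z² − 142z − 142·157·156 ≤ 0 and hence z ≤ (1/2)[142 + √(20164 + 4·3477864)] = (1/2)[142 + √13931620] ≈ (1/2)(142 + 3732.5085) = 1937.2543.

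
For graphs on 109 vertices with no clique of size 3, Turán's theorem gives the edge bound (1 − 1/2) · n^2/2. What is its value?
Turán density bound = (1/2) · 109^2/2 = 11881/4 ≈ 2970.25

Turán's theorem: ex(n, K_{r+1}) is achieved by the complete r-partite Turán graph T(n, r) with parts as balanced as possible, and is at most (1 − 1/r) · n^2/2. For r = 2, n = 109: the density bound is (1/2) · 11881/2 = 11881/4 ≈ 2970.25. The integer-valued extremum is e(T(109, 2)) = 2970, which is strictly less than the density bound 11881/4 since 2 ∤ 109 (the parts of T(109, 2) cannot all be equal).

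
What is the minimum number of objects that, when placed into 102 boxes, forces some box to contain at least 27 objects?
n = (27 − 1)·102 + 1 = 2653

By the generalised pigeonhole principle, to guarantee some box contains ≥ r objects we need more than (r − 1) · k objects total. Threshold: n = (r − 1) · k + 1. With r = 27 and k = 102: n = 26 · 102 + 1 = 2652 + 1 = 2653. For n = 2652 = 26 · 102, we can put exactly 26 objects in every box, avoiding 27 in any single one — so 2653 is tight.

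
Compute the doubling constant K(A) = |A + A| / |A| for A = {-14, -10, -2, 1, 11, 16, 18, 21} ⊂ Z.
K = |A + A| / |A| = 32/8 = 4

Enumerate A + A = {a + b : a, b ∈ A}. With |A| = 8, there are |A|^2 = 64 ordered sum pairs; collecting distinct values, A + A = {-28, -24, -20, -16, -13, -12, -9, -4, -3, -1, 1, 2, 4, 6, 7, 8, 9, 11, 12, 14, 16, 17, 19, 22, 27, 29, 32, 34, 36, 37, 39, 42}, so |A + A| = 32. Thus K = 32/8 = 4. For comparison, the minimum possible |A + A| over all 8-element sets is 2·8 − 1 = 15 (so min K = 15/8), attained only by arithmetic progressions.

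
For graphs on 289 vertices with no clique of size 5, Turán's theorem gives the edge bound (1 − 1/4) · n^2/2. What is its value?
Turán density bound = (3/4) · 289^2/2 = 250563/8 ≈ 31320.375

Turán's theorem: ex(n, K_{r+1}) is achieved by the complete r-partite Turán graph T(n, r) with parts as balanced as possible, and is at most (1 − 1/r) · n^2/2. For r = 4, n = 289: the density bound is (3/4) · 83521/2 = 250563/8 ≈ 31320.375. The integer-valued extremum is e(T(289, 4)) = 31320, which is strictly less than the density bound 250563/8 since 4 ∤ 289 (the parts of T(289, 4) cannot all be equal).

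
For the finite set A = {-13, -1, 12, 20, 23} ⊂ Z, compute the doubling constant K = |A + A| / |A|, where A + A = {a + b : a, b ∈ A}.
K = |A + A| / |A| = 15/5 = 3

Enumerate A + A = {a + b : a, b ∈ A}. With |A| = 5, there are |A|^2 = 25 ordered sum pairs; collecting distinct values, A + A = {-26, -14, -2, -1, 7, 10, 11, 19, 22, 24, 32, 35, 40, 43, 46}, so |A + A| = 15. Thus K = 15/5 = 3. For comparison, the minimum possible |A + A| over all 5-element sets is 2·5 − 1 = 9 (so min K = 9/5), attained only by arithmetic progressions.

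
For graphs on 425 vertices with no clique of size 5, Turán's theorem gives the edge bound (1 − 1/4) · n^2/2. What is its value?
Turán density bound = (3/4) · 425^2/2 = 541875/8 ≈ 67734.375

Turán's theorem: ex(n, K_{r+1}) is achieved by the complete r-partite Turán graph T(n, r) with parts as balanced as possible, and is at most (1 − 1/r) · n^2/2. For r = 4, n = 425: the density bound is (3/4) · 180625/2 = 541875/8 ≈ 67734.375. The integer-valued extremum is e(T(425, 4)) = 67734, which is strictly less than the density bound 541875/8 since 4 ∤ 425 (the parts of T(425, 4) cannot all be equal).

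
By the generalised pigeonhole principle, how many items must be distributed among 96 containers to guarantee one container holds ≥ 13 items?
n = (13 − 1)·96 + 1 = 1153

By the generalised pigeonhole principle, to guarantee some box contains ≥ r objects we need more than (r − 1) · k objects total. Threshold: n = (r − 1) · k + 1. With r = 13 and k = 96: n = 12 · 96 + 1 = 1152 + 1 = 1153. For n = 1152 = 12 · 96, we can put exactly 12 objects in every box, avoiding 13 in any single one — so 1153 is tight.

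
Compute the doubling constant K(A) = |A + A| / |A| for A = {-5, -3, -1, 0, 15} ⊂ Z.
K = |A + A| / |A| = 14/5

Enumerate A + A = {a + b : a, b ∈ A}. With |A| = 5, there are |A|^2 = 25 ordered sum pairs; collecting distinct values, A + A = {-10, -8, -6, -5, -4, -3, -2, -1, 0, 10, 12, 14, 15, 30}, so |A + A| = 14. Thus K = 14/5. For comparison, the minimum possible |A + A| over all 5-element sets is 2·5 − 1 = 9 (so min K = 9/5), attained only by arithmetic progressions.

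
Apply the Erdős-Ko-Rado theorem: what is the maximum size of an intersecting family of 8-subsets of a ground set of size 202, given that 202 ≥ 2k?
max |F| = C(201, 7) = 2366304840900

Erdős-Ko-Rado (1961): when n ≥ 2k, max |F| = C(n−1, k−1). The bound is attained by the star {A : i ∈ A} for any fixed i ∈ [n]. Here C(202−1, 8−1) = C(201, 7) = 2366304840900.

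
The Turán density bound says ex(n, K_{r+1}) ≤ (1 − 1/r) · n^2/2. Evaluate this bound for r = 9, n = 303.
Turán density bound = (8/9) · 303^2/2 = 40804

Turán's theorem: ex(n, K_{r+1}) is achieved by the complete r-partite Turán graph T(n, r) with parts as balanced as possible, and is at most (1 − 1/r) · n^2/2. For r = 9, n = 303: the density bound is (8/9) · 91809/2 = 40804. The integer-valued extremum is e(T(303, 9)) = 40803, which is strictly less than the density bound 40804 since 9 ∤ 303 (the parts of T(303, 9) cannot all be equal).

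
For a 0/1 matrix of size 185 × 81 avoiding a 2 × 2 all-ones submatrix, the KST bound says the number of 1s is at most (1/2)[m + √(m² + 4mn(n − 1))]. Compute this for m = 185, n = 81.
z(185, 81; 2, 2) ≤ (1/2)[185 + √(185² + 4·185·81·80)] = (1/2)[185 + √4829425] = 1191.2976

Kővári–Sós–Turán: let r_1, ..., r_185 be the row sums and z = Σ r_i the total number of 1s. Each pair of columns can share at most one row with both entries 1 (else a 2×2 all-ones block appears), so Σ_i C(r_i, 2) ≤ C(81, 2) = 3240. By convexity Σ_i C(r_i, 2) ≥ 185·C(z/185, 2) = z(z − 185)/(2·185), giving z² − 185z − 185·81·80 ≤ 0 and hence z ≤ (1/2)[185 + √(34225 + 4·1198800)] = (1/2)[185 + √4829425] ≈ (1/2)(185 + 2197.5953) = 1191.2976.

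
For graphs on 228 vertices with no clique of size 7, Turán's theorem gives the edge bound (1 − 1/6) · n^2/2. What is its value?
Turán density bound = (5/6) · 228^2/2 = 21660

Turán's theorem: ex(n, K_{r+1}) is achieved by the complete r-partite Turán graph T(n, r) with parts as balanced as possible, and is at most (1 − 1/r) · n^2/2. For r = 6, n = 228: the density bound is (5/6) · 51984/2 = 21660. Since 6 ∣ 228, the Turán graph T(228, 6) has parts of equal size 38, and its edge count e(T(228, 6)) = 21660 attains the density bound exactly.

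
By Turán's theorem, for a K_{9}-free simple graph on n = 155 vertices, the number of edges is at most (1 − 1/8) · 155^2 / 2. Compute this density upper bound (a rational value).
Turán density bound = (7/8) · 155^2/2 = 168175/16 ≈ 10510.9375

Turán's theorem: ex(n, K_{r+1}) is achieved by the complete r-partite Turán graph T(n, r) with parts as balanced as possible, and is at most (1 − 1/r) · n^2/2. For r = 8, n = 155: the density bound is (7/8) · 24025/2 = 168175/16 ≈ 10510.9375. The integer-valued extremum is e(T(155, 8)) = 10510, which is strictly less than the density bound 168175/16 since 8 ∤ 155 (the parts of T(155, 8) cannot all be equal).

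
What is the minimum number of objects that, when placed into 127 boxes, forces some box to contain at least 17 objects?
n = (17 − 1)·127 + 1 = 2033

By the generalised pigeonhole principle, to guarantee some box contains ≥ r objects we need more than (r − 1) · k objects total. Threshold: n = (r − 1) · k + 1. With r = 17 and k = 127: n = 16 · 127 + 1 = 2032 + 1 = 2033. For n = 2032 = 16 · 127, we can put exactly 16 objects in every box, avoiding 17 in any single one — so 2033 is tight.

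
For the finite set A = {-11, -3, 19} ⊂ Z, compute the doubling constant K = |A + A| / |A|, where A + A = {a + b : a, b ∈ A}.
K = |A + A| / |A| = 6/3 = 2

Enumerate A + A = {a + b : a, b ∈ A}. With |A| = 3, there are |A|^2 = 9 ordered sum pairs; collecting distinct values, A + A = {-22, -14, -6, 8, 16, 38}, so |A + A| = 6. Thus K = 6/3 = 2. For comparison, the minimum possible |A + A| over all 3-element sets is 2·3 − 1 = 5 (so min K = 5/3), attained only by arithmetic progressions.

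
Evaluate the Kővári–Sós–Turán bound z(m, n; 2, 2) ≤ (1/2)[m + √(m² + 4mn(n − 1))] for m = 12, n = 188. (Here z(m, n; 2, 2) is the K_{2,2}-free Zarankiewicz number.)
z(12, 188; 2, 2) ≤ (1/2)[12 + √(12² + 4·12·188·187)] = (1/2)[12 + √1687632] = 655.5445

Kővári–Sós–Turán: let r_1, ..., r_12 be the row sums and z = Σ r_i the total number of 1s. Each pair of columns can share at most one row with both entries 1 (else a 2×2 all-ones block appears), so Σ_i C(r_i, 2) ≤ C(188, 2) = 17578. By convexity Σ_i C(r_i, 2) ≥ 12·C(z/12, 2) = z(z − 12)/(2·12), giving z² − 12z − 12·188·187 ≤ 0 and hence z ≤ (1/2)[12 + √(144 + 4·421872)] = (1/2)[12 + √1687632] ≈ (1/2)(12 + 1299.0889) = 655.5445.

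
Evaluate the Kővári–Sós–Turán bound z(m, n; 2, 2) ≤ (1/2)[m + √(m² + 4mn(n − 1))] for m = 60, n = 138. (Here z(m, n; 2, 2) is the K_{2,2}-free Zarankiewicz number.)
z(60, 138; 2, 2) ≤ (1/2)[60 + √(60² + 4·60·138·137)] = (1/2)[60 + √4541040] = 1095.4858

Kővári–Sós–Turán: let r_1, ..., r_60 be the row sums and z = Σ r_i the total number of 1s. Each pair of columns can share at most one row with both entries 1 (else a 2×2 all-ones block appears), so Σ_i C(r_i, 2) ≤ C(138, 2) = 9453. By convexity Σ_i C(r_i, 2) ≥ 60·C(z/60, 2) = z(z − 60)/(2·60), giving z² − 60z − 60·138·137 ≤ 0 and hence z ≤ (1/2)[60 + √(3600 + 4·1134360)] = (1/2)[60 + √4541040] ≈ (1/2)(60 + 2130.9716) = 1095.4858.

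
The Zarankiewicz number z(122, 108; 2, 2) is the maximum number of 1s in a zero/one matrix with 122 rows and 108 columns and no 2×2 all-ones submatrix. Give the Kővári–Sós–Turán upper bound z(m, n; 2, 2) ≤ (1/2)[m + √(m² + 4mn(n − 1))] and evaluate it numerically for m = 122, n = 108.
z(122, 108; 2, 2) ≤ (1/2)[122 + √(122² + 4·122·108·107)] = (1/2)[122 + √5654212] = 1249.9294

Kővári–Sós–Turán: let r_1, ..., r_122 be the row sums and z = Σ r_i the total number of 1s. Each pair of columns can share at most one row with both entries 1 (else a 2×2 all-ones block appears), so Σ_i C(r_i, 2) ≤ C(108, 2) = 5778. By convexity Σ_i C(r_i, 2) ≥ 122·C(z/122, 2) = z(z − 122)/(2·122), giving z² − 122z − 122·108·107 ≤ 0 and hence z ≤ (1/2)[122 + √(14884 + 4·1409832)] = (1/2)[122 + √5654212] ≈ (1/2)(122 + 2377.8587) = 1249.9294.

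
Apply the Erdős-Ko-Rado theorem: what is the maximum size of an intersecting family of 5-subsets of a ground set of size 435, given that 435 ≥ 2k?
max |F| = C(434, 4) = 1457898876

The Erdős-Ko-Rado theorem states: for n ≥ 2k, an intersecting family of k-subsets of an n-element set has size at most C(n − 1, k − 1), with equality for 'star' families {A ⊆ [n] : |A| = k, i ∈ A} (fix an element i). For n = 435, k = 5: C(434, 4) = 1457898876.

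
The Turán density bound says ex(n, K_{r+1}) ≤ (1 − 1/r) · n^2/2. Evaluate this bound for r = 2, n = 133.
Turán density bound = (1/2) · 133^2/2 = 17689/4 ≈ 4422.25

Turán's theorem: ex(n, K_{r+1}) is achieved by the complete r-partite Turán graph T(n, r) with parts as balanced as possible, and is at most (1 − 1/r) · n^2/2. For r = 2, n = 133: the density bound is (1/2) · 17689/2 = 17689/4 ≈ 4422.25. The integer-valued extremum is e(T(133, 2)) = 4422, which is strictly less than the density bound 17689/4 since 2 ∤ 133 (the parts of T(133, 2) cannot all be equal).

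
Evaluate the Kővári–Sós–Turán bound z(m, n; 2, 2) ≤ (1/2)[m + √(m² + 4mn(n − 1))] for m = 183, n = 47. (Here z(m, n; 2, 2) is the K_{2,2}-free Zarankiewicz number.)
z(183, 47; 2, 2) ≤ (1/2)[183 + √(183² + 4·183·47·46)] = (1/2)[183 + √1616073] = 727.1243

Kővári–Sós–Turán: let r_1, ..., r_183 be the row sums and z = Σ r_i the total number of 1s. Each pair of columns can share at most one row with both entries 1 (else a 2×2 all-ones block appears), so Σ_i C(r_i, 2) ≤ C(47, 2) = 1081. By convexity Σ_i C(r_i, 2) ≥ 183·C(z/183, 2) = z(z − 183)/(2·183), giving z² − 183z − 183·47·46 ≤ 0 and hence z ≤ (1/2)[183 + √(33489 + 4·395646)] = (1/2)[183 + √1616073] ≈ (1/2)(183 + 1271.2486) = 727.1243.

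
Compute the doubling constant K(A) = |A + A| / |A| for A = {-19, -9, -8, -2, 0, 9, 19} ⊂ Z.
K = |A + A| / |A| = 25/7

Enumerate A + A = {a + b : a, b ∈ A}. With |A| = 7, there are |A|^2 = 49 ordered sum pairs; collecting distinct values, A + A = {-38, -28, -27, -21, -19, -18, -17, -16, -11, -10, -9, -8, -4, -2, 0, 1, 7, 9, 10, 11, 17, 18, 19, 28, 38}, so |A + A| = 25. Thus K = 25/7. For comparison, the minimum possible |A + A| over all 7-element sets is 2·7 − 1 = 13 (so min K = 13/7), attained only by arithmetic progressions.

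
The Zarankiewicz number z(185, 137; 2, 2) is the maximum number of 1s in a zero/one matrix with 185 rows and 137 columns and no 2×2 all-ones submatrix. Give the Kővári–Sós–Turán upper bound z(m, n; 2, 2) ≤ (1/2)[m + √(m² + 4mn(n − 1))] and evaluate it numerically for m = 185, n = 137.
z(185, 137; 2, 2) ≤ (1/2)[185 + √(185² + 4·185·137·136)] = (1/2)[185 + √13821905] = 1951.3911

Kővári–Sós–Turán: let r_1, ..., r_185 be the row sums and z = Σ r_i the total number of 1s. Each pair of columns can share at most one row with both entries 1 (else a 2×2 all-ones block appears), so Σ_i C(r_i, 2) ≤ C(137, 2) = 9316. By convexity Σ_i C(r_i, 2) ≥ 185·C(z/185, 2) = z(z − 185)/(2·185), giving z² − 185z − 185·137·136 ≤ 0 and hence z ≤ (1/2)[185 + √(34225 + 4·3446920)] = (1/2)[185 + √13821905] ≈ (1/2)(185 + 3717.7823) = 1951.3911.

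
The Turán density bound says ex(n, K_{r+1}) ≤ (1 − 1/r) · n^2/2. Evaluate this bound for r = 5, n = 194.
Turán density bound = (4/5) · 194^2/2 = 75272/5 ≈ 15054.4

Turán's theorem: ex(n, K_{r+1}) is achieved by the complete r-partite Turán graph T(n, r) with parts as balanced as possible, and is at most (1 − 1/r) · n^2/2. For r = 5, n = 194: the density bound is (4/5) · 37636/2 = 75272/5 ≈ 15054.4. The integer-valued extremum is e(T(194, 5)) = 15054, which is strictly less than the density bound 75272/5 since 5 ∤ 194 (the parts of T(194, 5) cannot all be equal).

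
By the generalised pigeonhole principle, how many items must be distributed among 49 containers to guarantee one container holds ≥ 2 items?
n = (2 − 1)·49 + 1 = 50

By the generalised pigeonhole principle, to guarantee some box contains ≥ r objects we need more than (r − 1) · k objects total. Threshold: n = (r − 1) · k + 1. With r = 2 and k = 49: n = 1 · 49 + 1 = 49 + 1 = 50. For n = 49 = 1 · 49, we can put exactly 1 objects in every box, avoiding 2 in any single one — so 50 is tight.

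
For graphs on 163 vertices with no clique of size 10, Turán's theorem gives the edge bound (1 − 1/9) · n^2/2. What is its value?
Turán density bound = (8/9) · 163^2/2 = 106276/9 ≈ 11808.4444

Turán's theorem: ex(n, K_{r+1}) is achieved by the complete r-partite Turán graph T(n, r) with parts as balanced as possible, and is at most (1 − 1/r) · n^2/2. For r = 9, n = 163: the density bound is (8/9) · 26569/2 = 106276/9 ≈ 11808.4444. The integer-valued extremum is e(T(163, 9)) = 11808, which is strictly less than the density bound 106276/9 since 9 ∤ 163 (the parts of T(163, 9) cannot all be equal).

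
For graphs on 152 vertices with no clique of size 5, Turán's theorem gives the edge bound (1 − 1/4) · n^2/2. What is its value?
Turán density bound = (3/4) · 152^2/2 = 8664

Turán's theorem: ex(n, K_{r+1}) is achieved by the complete r-partite Turán graph T(n, r) with parts as balanced as possible, and is at most (1 − 1/r) · n^2/2. For r = 4, n = 152: the density bound is (3/4) · 23104/2 = 8664. Since 4 ∣ 152, the Turán graph T(152, 4) has parts of equal size 38, and its edge count e(T(152, 4)) = 8664 attains the density bound exactly.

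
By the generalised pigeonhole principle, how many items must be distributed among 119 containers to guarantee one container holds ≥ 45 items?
n = (45 − 1)·119 + 1 = 5237

By the generalised pigeonhole principle, to guarantee some box contains ≥ r objects we need more than (r − 1) · k objects total. Threshold: n = (r − 1) · k + 1. With r = 45 and k = 119: n = 44 · 119 + 1 = 5236 + 1 = 5237. For n = 5236 = 44 · 119, we can put exactly 44 objects in every box, avoiding 45 in any single one — so 5237 is tight.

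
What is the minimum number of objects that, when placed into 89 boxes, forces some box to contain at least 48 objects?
n = (48 − 1)·89 + 1 = 4184

By the generalised pigeonhole principle, to guarantee some box contains ≥ r objects we need more than (r − 1) · k objects total. Threshold: n = (r − 1) · k + 1. With r = 48 and k = 89: n = 47 · 89 + 1 = 4183 + 1 = 4184. For n = 4183 = 47 · 89, we can put exactly 47 objects in every box, avoiding 48 in any single one — so 4184 is tight.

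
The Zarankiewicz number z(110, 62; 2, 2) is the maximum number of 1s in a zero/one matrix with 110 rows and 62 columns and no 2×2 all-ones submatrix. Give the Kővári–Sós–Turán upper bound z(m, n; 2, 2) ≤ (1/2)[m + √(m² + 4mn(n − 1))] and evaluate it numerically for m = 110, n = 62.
z(110, 62; 2, 2) ≤ (1/2)[110 + √(110² + 4·110·62·61)] = (1/2)[110 + √1676180] = 702.3369

Kővári–Sós–Turán: let r_1, ..., r_110 be the row sums and z = Σ r_i the total number of 1s. Each pair of columns can share at most one row with both entries 1 (else a 2×2 all-ones block appears), so Σ_i C(r_i, 2) ≤ C(62, 2) = 1891. By convexity Σ_i C(r_i, 2) ≥ 110·C(z/110, 2) = z(z − 110)/(2·110), giving z² − 110z − 110·62·61 ≤ 0 and hence z ≤ (1/2)[110 + √(12100 + 4·416020)] = (1/2)[110 + √1676180] ≈ (1/2)(110 + 1294.6737) = 702.3369.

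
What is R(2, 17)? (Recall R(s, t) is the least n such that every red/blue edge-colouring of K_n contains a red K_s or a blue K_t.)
R(2, 17) = 17

R(2, k) = k for all k ≥ 2: in a 2-colouring of K_k, either some edge is red (a red K_2) or all edges are blue (a blue K_k). And K_{16} coloured all-blue has no blue K_17, so R(2, 17) > 16. Hence R(2, 17) = 17.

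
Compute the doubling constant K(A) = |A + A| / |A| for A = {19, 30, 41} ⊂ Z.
K = |A + A| / |A| = 5/3

Enumerate A + A = {a + b : a, b ∈ A}. With |A| = 3, there are |A|^2 = 9 ordered sum pairs; collecting distinct values, A + A = {38, 49, 60, 71, 82}, so |A + A| = 5. Thus K = 5/3. Here |A + A| = 2|A| − 1 = 5, the minimum possible — so K = 5/3 is minimal, which holds iff A is an arithmetic progression.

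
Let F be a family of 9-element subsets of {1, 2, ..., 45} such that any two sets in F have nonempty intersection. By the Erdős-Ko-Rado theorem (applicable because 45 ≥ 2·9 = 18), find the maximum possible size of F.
max |F| = C(44, 8) = 177232627

Erdős-Ko-Rado (1961): when n ≥ 2k, max |F| = C(n−1, k−1). The bound is attained by the star {A : i ∈ A} for any fixed i ∈ [n]. Here C(45−1, 9−1) = C(44, 8) = 177232627.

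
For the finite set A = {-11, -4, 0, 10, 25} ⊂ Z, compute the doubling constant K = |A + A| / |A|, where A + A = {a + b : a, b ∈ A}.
K = |A + A| / |A| = 15/5 = 3

Enumerate A + A = {a + b : a, b ∈ A}. With |A| = 5, there are |A|^2 = 25 ordered sum pairs; collecting distinct values, A + A = {-22, -15, -11, -8, -4, -1, 0, 6, 10, 14, 20, 21, 25, 35, 50}, so |A + A| = 15. Thus K = 15/5 = 3. For comparison, the minimum possible |A + A| over all 5-element sets is 2·5 − 1 = 9 (so min K = 9/5), attained only by arithmetic progressions.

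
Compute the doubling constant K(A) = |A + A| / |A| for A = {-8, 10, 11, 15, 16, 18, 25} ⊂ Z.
K = |A + A| / |A| = 26/7

Enumerate A + A = {a + b : a, b ∈ A}. With |A| = 7, there are |A|^2 = 49 ordered sum pairs; collecting distinct values, A + A = {-16, 2, 3, 7, 8, 10, 17, 20, 21, 22, 25, 26, 27, 28, 29, 30, 31, 32, 33, 34, 35, 36, 40, 41, 43, 50}, so |A + A| = 26. Thus K = 26/7. For comparison, the minimum possible |A + A| over all 7-element sets is 2·7 − 1 = 13 (so min K = 13/7), attained only by arithmetic progressions.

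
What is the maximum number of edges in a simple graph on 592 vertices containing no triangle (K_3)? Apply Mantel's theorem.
ex(592, K_3) = ⌊592^2/4⌋ = 87616

Mantel (1907): a triangle-free graph on n vertices has at most ⌊n^2/4⌋ edges, with equality for the complete bipartite graph K_{⌊n/2⌋, ⌈n/2⌉}. For n = 592: ⌊592^2/4⌋ = ⌊350464/4⌋ = 87616. The extremal graph is K_{296, 296}, which has 296·296 = 87616 edges.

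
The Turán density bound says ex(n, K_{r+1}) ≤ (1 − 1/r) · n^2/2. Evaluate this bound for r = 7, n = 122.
Turán density bound = (6/7) · 122^2/2 = 44652/7 ≈ 6378.8571

Turán's theorem: ex(n, K_{r+1}) is achieved by the complete r-partite Turán graph T(n, r) with parts as balanced as possible, and is at most (1 − 1/r) · n^2/2. For r = 7, n = 122: the density bound is (6/7) · 14884/2 = 44652/7 ≈ 6378.8571. The integer-valued extremum is e(T(122, 7)) = 6378, which is strictly less than the density bound 44652/7 since 7 ∤ 122 (the parts of T(122, 7) cannot all be equal).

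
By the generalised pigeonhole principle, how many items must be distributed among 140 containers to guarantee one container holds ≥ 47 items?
n = (47 − 1)·140 + 1 = 6441

By the generalised pigeonhole principle, to guarantee some box contains ≥ r objects we need more than (r − 1) · k objects total. Threshold: n = (r − 1) · k + 1. With r = 47 and k = 140: n = 46 · 140 + 1 = 6440 + 1 = 6441. For n = 6440 = 46 · 140, we can put exactly 46 objects in every box, avoiding 47 in any single one — so 6441 is tight.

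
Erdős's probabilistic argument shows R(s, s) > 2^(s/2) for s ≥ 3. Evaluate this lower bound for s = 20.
2^(20/2) = 1024; so R(20, 20) > 1024

Colour each edge of K_n uniformly at random with red/blue. The expected number of monochromatic K_20 is C(n, 20) · 2 · 2^(−C(20,2)). If C(n, 20) · 2^(1 − C(20,2)) < 1, then with positive probability no monochromatic K_20 exists, so R(20, 20) > n. The standard estimate C(n, 20) ≤ n^20/20! shows this inequality holds whenever n ≤ 2^(20/2) (since 20! · 2^(C(20,2) − 1) > 2^(20^2/2) ≥ n^20). Hence R(20, 20) > 2^(20/2) = 1024.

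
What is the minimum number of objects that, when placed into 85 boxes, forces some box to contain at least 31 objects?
n = (31 − 1)·85 + 1 = 2551

By the generalised pigeonhole principle, to guarantee some box contains ≥ r objects we need more than (r − 1) · k objects total. Threshold: n = (r − 1) · k + 1. With r = 31 and k = 85: n = 30 · 85 + 1 = 2550 + 1 = 2551. For n = 2550 = 30 · 85, we can put exactly 30 objects in every box, avoiding 31 in any single one — so 2551 is tight.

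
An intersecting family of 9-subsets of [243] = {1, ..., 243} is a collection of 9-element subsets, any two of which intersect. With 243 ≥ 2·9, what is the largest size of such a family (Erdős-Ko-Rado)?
max |F| = C(242, 8) = 259553085535810

Erdős-Ko-Rado (1961): when n ≥ 2k, max |F| = C(n−1, k−1). The bound is attained by the star {A : i ∈ A} for any fixed i ∈ [n]. Here C(243−1, 9−1) = C(242, 8) = 259553085535810.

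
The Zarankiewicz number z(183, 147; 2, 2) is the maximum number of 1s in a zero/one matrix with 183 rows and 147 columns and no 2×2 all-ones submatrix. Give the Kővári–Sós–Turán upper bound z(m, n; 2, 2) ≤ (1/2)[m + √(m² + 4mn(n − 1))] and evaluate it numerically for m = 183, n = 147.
z(183, 147; 2, 2) ≤ (1/2)[183 + √(183² + 4·183·147·146)] = (1/2)[183 + √15743673] = 2075.4149

Kővári–Sós–Turán: let r_1, ..., r_183 be the row sums and z = Σ r_i the total number of 1s. Each pair of columns can share at most one row with both entries 1 (else a 2×2 all-ones block appears), so Σ_i C(r_i, 2) ≤ C(147, 2) = 10731. By convexity Σ_i C(r_i, 2) ≥ 183·C(z/183, 2) = z(z − 183)/(2·183), giving z² − 183z − 183·147·146 ≤ 0 and hence z ≤ (1/2)[183 + √(33489 + 4·3927546)] = (1/2)[183 + √15743673] ≈ (1/2)(183 + 3967.8298) = 2075.4149.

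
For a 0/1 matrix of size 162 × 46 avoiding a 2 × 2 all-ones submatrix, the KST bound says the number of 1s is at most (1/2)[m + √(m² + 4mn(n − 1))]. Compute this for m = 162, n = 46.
z(162, 46; 2, 2) ≤ (1/2)[162 + √(162² + 4·162·46·45)] = (1/2)[162 + √1367604] = 665.723

Kővári–Sós–Turán: let r_1, ..., r_162 be the row sums and z = Σ r_i the total number of 1s. Each pair of columns can share at most one row with both entries 1 (else a 2×2 all-ones block appears), so Σ_i C(r_i, 2) ≤ C(46, 2) = 1035. By convexity Σ_i C(r_i, 2) ≥ 162·C(z/162, 2) = z(z − 162)/(2·162), giving z² − 162z − 162·46·45 ≤ 0 and hence z ≤ (1/2)[162 + √(26244 + 4·335340)] = (1/2)[162 + √1367604] ≈ (1/2)(162 + 1169.446) = 665.723.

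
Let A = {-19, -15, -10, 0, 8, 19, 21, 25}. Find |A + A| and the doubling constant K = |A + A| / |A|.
K = |A + A| / |A| = 34/8 = 17/4

Enumerate A + A = {a + b : a, b ∈ A}. With |A| = 8, there are |A|^2 = 64 ordered sum pairs; collecting distinct values, A + A = {-38, -34, -30, -29, -25, -20, -19, -15, -11, -10, -7, -2, 0, 2, 4, 6, 8, 9, 10, 11, 15, 16, 19, 21, 25, 27, 29, 33, 38, 40, 42, 44, 46, 50}, so |A + A| = 34. Thus K = 34/8 = 17/4. For comparison, the minimum possible |A + A| over all 8-element sets is 2·8 − 1 = 15 (so min K = 15/8), attained only by arithmetic progressions.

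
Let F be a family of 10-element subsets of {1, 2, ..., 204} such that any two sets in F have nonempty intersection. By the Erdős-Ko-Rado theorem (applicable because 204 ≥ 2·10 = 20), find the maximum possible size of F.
max |F| = C(203, 9) = 1347676337582575

The Erdős-Ko-Rado theorem states: for n ≥ 2k, an intersecting family of k-subsets of an n-element set has size at most C(n − 1, k − 1), with equality for 'star' families {A ⊆ [n] : |A| = k, i ∈ A} (fix an element i). For n = 204, k = 10: C(203, 9) = 1347676337582575.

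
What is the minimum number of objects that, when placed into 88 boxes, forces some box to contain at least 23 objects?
n = (23 − 1)·88 + 1 = 1937

By the generalised pigeonhole principle, to guarantee some box contains ≥ r objects we need more than (r − 1) · k objects total. Threshold: n = (r − 1) · k + 1. With r = 23 and k = 88: n = 22 · 88 + 1 = 1936 + 1 = 1937. For n = 1936 = 22 · 88, we can put exactly 22 objects in every box, avoiding 23 in any single one — so 1937 is tight.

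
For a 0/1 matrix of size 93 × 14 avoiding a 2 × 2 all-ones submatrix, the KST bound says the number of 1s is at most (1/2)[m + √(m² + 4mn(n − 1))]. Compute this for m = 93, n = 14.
z(93, 14; 2, 2) ≤ (1/2)[93 + √(93² + 4·93·14·13)] = (1/2)[93 + √76353] = 184.6602

Kővári–Sós–Turán: let r_1, ..., r_93 be the row sums and z = Σ r_i the total number of 1s. Each pair of columns can share at most one row with both entries 1 (else a 2×2 all-ones block appears), so Σ_i C(r_i, 2) ≤ C(14, 2) = 91. By convexity Σ_i C(r_i, 2) ≥ 93·C(z/93, 2) = z(z − 93)/(2·93), giving z² − 93z − 93·14·13 ≤ 0 and hence z ≤ (1/2)[93 + √(8649 + 4·16926)] = (1/2)[93 + √76353] ≈ (1/2)(93 + 276.3205) = 184.6602.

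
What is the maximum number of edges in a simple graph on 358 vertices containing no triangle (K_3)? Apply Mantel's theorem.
ex(358, K_3) = ⌊358^2/4⌋ = 32041

Mantel (1907): a triangle-free graph on n vertices has at most ⌊n^2/4⌋ edges, with equality for the complete bipartite graph K_{⌊n/2⌋, ⌈n/2⌉}. For n = 358: ⌊358^2/4⌋ = ⌊128164/4⌋ = 32041. The extremal graph is K_{179, 179}, which has 179·179 = 32041 edges.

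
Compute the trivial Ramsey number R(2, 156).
R(2, 156) = 156

R(2, k) = k for all k ≥ 2: in a 2-colouring of K_k, either some edge is red (a red K_2) or all edges are blue (a blue K_k). And K_{155} coloured all-blue has no blue K_156, so R(2, 156) > 155. Hence R(2, 156) = 156.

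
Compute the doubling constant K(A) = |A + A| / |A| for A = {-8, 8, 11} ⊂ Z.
K = |A + A| / |A| = 6/3 = 2

Enumerate A + A = {a + b : a, b ∈ A}. With |A| = 3, there are |A|^2 = 9 ordered sum pairs; collecting distinct values, A + A = {-16, 0, 3, 16, 19, 22}, so |A + A| = 6. Thus K = 6/3 = 2. For comparison, the minimum possible |A + A| over all 3-element sets is 2·3 − 1 = 5 (so min K = 5/3), attained only by arithmetic progressions.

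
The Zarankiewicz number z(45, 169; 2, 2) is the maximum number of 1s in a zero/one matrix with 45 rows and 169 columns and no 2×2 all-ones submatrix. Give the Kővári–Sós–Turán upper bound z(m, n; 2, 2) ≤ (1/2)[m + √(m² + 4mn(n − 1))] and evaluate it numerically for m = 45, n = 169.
z(45, 169; 2, 2) ≤ (1/2)[45 + √(45² + 4·45·169·168)] = (1/2)[45 + √5112585] = 1153.0513

Kővári–Sós–Turán: let r_1, ..., r_45 be the row sums and z = Σ r_i the total number of 1s. Each pair of columns can share at most one row with both entries 1 (else a 2×2 all-ones block appears), so Σ_i C(r_i, 2) ≤ C(169, 2) = 14196. By convexity Σ_i C(r_i, 2) ≥ 45·C(z/45, 2) = z(z − 45)/(2·45), giving z² − 45z − 45·169·168 ≤ 0 and hence z ≤ (1/2)[45 + √(2025 + 4·1277640)] = (1/2)[45 + √5112585] ≈ (1/2)(45 + 2261.1026) = 1153.0513.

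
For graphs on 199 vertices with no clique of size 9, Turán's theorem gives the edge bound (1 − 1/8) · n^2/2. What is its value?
Turán density bound = (7/8) · 199^2/2 = 277207/16 ≈ 17325.4375

Turán's theorem: ex(n, K_{r+1}) is achieved by the complete r-partite Turán graph T(n, r) with parts as balanced as possible, and is at most (1 − 1/r) · n^2/2. For r = 8, n = 199: the density bound is (7/8) · 39601/2 = 277207/16 ≈ 17325.4375. The integer-valued extremum is e(T(199, 8)) = 17325, which is strictly less than the density bound 277207/16 since 8 ∤ 199 (the parts of T(199, 8) cannot all be equal).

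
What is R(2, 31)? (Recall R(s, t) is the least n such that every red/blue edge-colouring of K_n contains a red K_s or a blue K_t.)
R(2, 31) = 31

R(2, k) = k for all k ≥ 2: in a 2-colouring of K_k, either some edge is red (a red K_2) or all edges are blue (a blue K_k). And K_{30} coloured all-blue has no blue K_31, so R(2, 31) > 30. Hence R(2, 31) = 31.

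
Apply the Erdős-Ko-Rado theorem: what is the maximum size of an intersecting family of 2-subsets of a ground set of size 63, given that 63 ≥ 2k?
max |F| = C(62, 1) = 62

Erdős-Ko-Rado (1961): when n ≥ 2k, max |F| = C(n−1, k−1). The bound is attained by the star {A : i ∈ A} for any fixed i ∈ [n]. Here C(63−1, 2−1) = C(62, 1) = 62.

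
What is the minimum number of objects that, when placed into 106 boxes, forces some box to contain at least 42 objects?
n = (42 − 1)·106 + 1 = 4347

By the generalised pigeonhole principle, to guarantee some box contains ≥ r objects we need more than (r − 1) · k objects total. Threshold: n = (r − 1) · k + 1. With r = 42 and k = 106: n = 41 · 106 + 1 = 4346 + 1 = 4347. For n = 4346 = 41 · 106, we can put exactly 41 objects in every box, avoiding 42 in any single one — so 4347 is tight.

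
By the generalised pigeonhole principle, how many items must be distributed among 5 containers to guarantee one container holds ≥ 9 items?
n = (9 − 1)·5 + 1 = 41

By the generalised pigeonhole principle, to guarantee some box contains ≥ r objects we need more than (r − 1) · k objects total. Threshold: n = (r − 1) · k + 1. With r = 9 and k = 5: n = 8 · 5 + 1 = 40 + 1 = 41. For n = 40 = 8 · 5, we can put exactly 8 objects in every box, avoiding 9 in any single one — so 41 is tight.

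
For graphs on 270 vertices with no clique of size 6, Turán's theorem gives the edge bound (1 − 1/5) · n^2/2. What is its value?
Turán density bound = (4/5) · 270^2/2 = 29160

Turán's theorem: ex(n, K_{r+1}) is achieved by the complete r-partite Turán graph T(n, r) with parts as balanced as possible, and is at most (1 − 1/r) · n^2/2. For r = 5, n = 270: the density bound is (4/5) · 72900/2 = 29160. Since 5 ∣ 270, the Turán graph T(270, 5) has parts of equal size 54, and its edge count e(T(270, 5)) = 29160 attains the density bound exactly.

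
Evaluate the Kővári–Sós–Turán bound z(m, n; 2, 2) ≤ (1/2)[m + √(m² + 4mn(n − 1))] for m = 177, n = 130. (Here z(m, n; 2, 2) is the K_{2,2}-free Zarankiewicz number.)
z(177, 130; 2, 2) ≤ (1/2)[177 + √(177² + 4·177·130·129)] = (1/2)[177 + √11904489] = 1813.6441

Kővári–Sós–Turán: let r_1, ..., r_177 be the row sums and z = Σ r_i the total number of 1s. Each pair of columns can share at most one row with both entries 1 (else a 2×2 all-ones block appears), so Σ_i C(r_i, 2) ≤ C(130, 2) = 8385. By convexity Σ_i C(r_i, 2) ≥ 177·C(z/177, 2) = z(z − 177)/(2·177), giving z² − 177z − 177·130·129 ≤ 0 and hence z ≤ (1/2)[177 + √(31329 + 4·2968290)] = (1/2)[177 + √11904489] ≈ (1/2)(177 + 3450.2882) = 1813.6441.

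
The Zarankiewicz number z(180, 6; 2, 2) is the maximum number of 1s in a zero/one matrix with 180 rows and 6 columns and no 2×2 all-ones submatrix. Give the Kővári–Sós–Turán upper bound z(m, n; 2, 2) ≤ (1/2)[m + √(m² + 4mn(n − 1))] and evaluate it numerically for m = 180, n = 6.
z(180, 6; 2, 2) ≤ (1/2)[180 + √(180² + 4·180·6·5)] = (1/2)[180 + √54000] = 206.1895

Kővári–Sós–Turán: let r_1, ..., r_180 be the row sums and z = Σ r_i the total number of 1s. Each pair of columns can share at most one row with both entries 1 (else a 2×2 all-ones block appears), so Σ_i C(r_i, 2) ≤ C(6, 2) = 15. By convexity Σ_i C(r_i, 2) ≥ 180·C(z/180, 2) = z(z − 180)/(2·180), giving z² − 180z − 180·6·5 ≤ 0 and hence z ≤ (1/2)[180 + √(32400 + 4·5400)] = (1/2)[180 + √54000] ≈ (1/2)(180 + 232.379) = 206.1895.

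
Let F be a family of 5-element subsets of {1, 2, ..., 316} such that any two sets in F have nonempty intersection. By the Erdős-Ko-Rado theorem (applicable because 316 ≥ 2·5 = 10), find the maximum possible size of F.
max |F| = C(315, 4) = 402464790

Erdős-Ko-Rado (1961): when n ≥ 2k, max |F| = C(n−1, k−1). The bound is attained by the star {A : i ∈ A} for any fixed i ∈ [n]. Here C(316−1, 5−1) = C(315, 4) = 402464790.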